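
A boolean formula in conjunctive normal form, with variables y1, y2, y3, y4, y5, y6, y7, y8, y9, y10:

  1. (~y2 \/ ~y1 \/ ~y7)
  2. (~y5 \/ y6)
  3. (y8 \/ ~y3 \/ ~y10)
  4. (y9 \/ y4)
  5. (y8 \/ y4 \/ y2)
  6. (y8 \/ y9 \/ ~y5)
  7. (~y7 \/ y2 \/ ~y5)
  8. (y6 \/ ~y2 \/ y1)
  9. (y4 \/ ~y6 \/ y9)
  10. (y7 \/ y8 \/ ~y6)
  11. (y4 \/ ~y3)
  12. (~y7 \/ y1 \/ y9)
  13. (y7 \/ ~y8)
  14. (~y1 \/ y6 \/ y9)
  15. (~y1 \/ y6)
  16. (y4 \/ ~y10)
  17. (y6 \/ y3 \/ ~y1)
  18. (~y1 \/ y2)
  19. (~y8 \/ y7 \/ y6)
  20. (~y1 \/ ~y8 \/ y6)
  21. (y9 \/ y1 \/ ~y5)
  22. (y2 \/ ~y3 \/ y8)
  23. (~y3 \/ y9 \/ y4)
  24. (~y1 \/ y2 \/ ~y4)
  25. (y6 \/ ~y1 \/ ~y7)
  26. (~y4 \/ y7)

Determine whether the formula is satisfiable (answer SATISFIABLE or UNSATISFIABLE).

SATISFIABLE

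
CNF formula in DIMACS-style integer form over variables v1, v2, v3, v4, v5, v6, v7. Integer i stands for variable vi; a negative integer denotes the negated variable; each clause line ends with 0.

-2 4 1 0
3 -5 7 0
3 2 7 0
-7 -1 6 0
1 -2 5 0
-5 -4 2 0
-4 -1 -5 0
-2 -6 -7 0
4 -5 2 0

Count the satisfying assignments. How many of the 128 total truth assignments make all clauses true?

34

Case analysis on v2 and v5:
  v2=T, v5=T: 6 of the 32 assignments to (v1,v3,v4,v6,v7) work.
  v2=T, v5=F: forces v1=T; v7=F; v3, v4, v6 free → 2^3 = 8.
  v2=F, v5=T: a clause becomes empty — 0.
  v2=F, v5=F: v4 free; 10 ways for (v1,v3,v6,v7) × 2^1 = 20.
Total: 6 + 8 + 0 + 20 = 34.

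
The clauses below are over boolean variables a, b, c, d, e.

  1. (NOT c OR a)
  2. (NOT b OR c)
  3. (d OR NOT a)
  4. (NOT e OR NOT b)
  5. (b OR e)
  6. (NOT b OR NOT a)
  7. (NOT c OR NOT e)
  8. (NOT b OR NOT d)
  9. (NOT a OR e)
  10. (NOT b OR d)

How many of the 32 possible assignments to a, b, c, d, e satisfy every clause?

3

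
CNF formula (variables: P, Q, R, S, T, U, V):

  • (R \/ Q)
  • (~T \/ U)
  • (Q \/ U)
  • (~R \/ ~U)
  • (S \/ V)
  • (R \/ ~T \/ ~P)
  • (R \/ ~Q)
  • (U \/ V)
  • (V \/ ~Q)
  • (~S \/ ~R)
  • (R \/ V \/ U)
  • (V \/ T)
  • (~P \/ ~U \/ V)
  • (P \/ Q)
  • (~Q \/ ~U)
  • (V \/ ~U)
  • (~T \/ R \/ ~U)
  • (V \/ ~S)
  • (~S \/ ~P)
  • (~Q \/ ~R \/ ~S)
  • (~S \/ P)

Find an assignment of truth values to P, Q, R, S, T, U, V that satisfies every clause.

Pure literal: V appears only positively; assign V = True.
Branch on P: take P = False.
  then Q is forced to True.
  then R is forced to True.
  then U is forced to False.
  then T is forced to False.
  then S is forced to False.
Every clause has at least one true literal under this assignment.

P=False, Q=True, R=True, S=False, T=False, U=False, V=True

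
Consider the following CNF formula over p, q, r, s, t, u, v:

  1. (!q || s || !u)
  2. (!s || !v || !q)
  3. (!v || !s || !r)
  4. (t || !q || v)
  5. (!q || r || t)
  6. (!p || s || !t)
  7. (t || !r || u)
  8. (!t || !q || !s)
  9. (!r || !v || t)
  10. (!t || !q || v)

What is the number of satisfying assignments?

42

Split on t, then q.
  t=T, q=T: remaining (p,r,s,u,v) ∈ {(F,F,F,F,T); (F,T,F,F,T)} — 2.
  t=T, q=F: u free; 10 ways for (p,r,s,v) × 2^1 = 20.
  t=F, q=T: a clause becomes empty — 0.
  t=F, q=F: p, s free; 5 ways for (r,u,v) × 2^2 = 20.
Total: 2 + 20 + 0 + 20 = 42.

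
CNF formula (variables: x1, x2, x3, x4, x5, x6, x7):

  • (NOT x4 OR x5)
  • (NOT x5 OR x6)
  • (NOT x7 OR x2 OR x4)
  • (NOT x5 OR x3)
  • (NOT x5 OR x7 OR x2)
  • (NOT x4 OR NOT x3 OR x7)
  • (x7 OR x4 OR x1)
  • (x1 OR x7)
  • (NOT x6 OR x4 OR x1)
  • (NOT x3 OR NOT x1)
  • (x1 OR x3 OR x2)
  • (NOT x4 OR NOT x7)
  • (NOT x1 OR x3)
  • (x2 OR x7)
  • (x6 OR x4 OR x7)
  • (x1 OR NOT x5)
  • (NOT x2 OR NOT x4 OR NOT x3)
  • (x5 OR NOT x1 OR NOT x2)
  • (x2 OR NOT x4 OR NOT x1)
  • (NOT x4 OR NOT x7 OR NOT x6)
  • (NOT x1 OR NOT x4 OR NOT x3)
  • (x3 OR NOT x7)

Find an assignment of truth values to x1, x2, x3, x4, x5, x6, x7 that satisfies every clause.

x1=False, x2=True, x3=True, x4=False, x5=False, x6=False, x7=True

Branch on x1: take x1 = False.
  then x7 is forced to True.
  then x4 is forced to False.
  then x2 is forced to True.
  then x6 is forced to False.
  then x5 is forced to False.
  then x3 is forced to True.
Check each clause:
  1. (NOT x4 OR x5) — NOT x4 is true.
  2. (NOT x5 OR x6) — NOT x5 is true.
  3. (NOT x7 OR x2 OR x4) — x2 is true.
  4. (x3 OR NOT x5) — x3 is true.
  5. (NOT x5 OR x2 OR x7) — x2 is true.
  6. (NOT x3 OR NOT x4 OR x7) — NOT x4 is true.
  7. (x7 OR x1 OR x4) — x7 is true.
  8. (x1 OR x7) — x7 is true.
  9. (NOT x6 OR x4 OR x1) — NOT x6 is true.
  10. (NOT x1 OR NOT x3) — NOT x1 is true.
  11. (x2 OR x1 OR x3) — x2 is true.
  12. (NOT x4 OR NOT x7) — NOT x4 is true.
  13. (NOT x1 OR x3) — x3 is true.
  14. (x2 OR x7) — x2 is true.
  15. (x4 OR x7 OR x6) — x7 is true.
  16. (x1 OR NOT x5) — NOT x5 is true.
  17. (NOT x2 OR NOT x4 OR NOT x3) — NOT x4 is true.
  18. (NOT x2 OR x5 OR NOT x1) — NOT x1 is true.
  19. (NOT x4 OR NOT x1 OR x2) — x2 is true.
  20. (NOT x7 OR NOT x6 OR NOT x4) — NOT x6 is true.
  21. (NOT x4 OR NOT x1 OR NOT x3) — NOT x4 is true.
  22. (NOT x7 OR x3) — x3 is true.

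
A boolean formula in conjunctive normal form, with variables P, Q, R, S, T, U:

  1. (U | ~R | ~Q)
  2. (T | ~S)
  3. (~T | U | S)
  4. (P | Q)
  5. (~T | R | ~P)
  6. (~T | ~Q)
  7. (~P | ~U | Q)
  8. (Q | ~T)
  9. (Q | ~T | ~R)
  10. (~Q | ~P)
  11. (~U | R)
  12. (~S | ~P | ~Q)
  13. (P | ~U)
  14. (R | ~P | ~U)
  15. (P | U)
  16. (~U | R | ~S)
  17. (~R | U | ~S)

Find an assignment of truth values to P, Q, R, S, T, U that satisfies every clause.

P=T, Q=F, R=F, S=F, T=F, U=F

Set P = True and propagate.
  then Q is forced to False.
  then U is forced to False.
  then T is forced to False.
  then S is forced to False.
R is now unconstrained; take R = False.
Check each clause:
  1. (~R | U | ~Q) — ~R is true.
  2. (T | ~S) — ~S is true.
  3. (~T | U | S) — ~T is true.
  4. (Q | P) — P is true.
  5. (~P | ~T | R) — ~T is true.
  6. (~T | ~Q) — ~T is true.
  7. (Q | ~U | ~P) — ~U is true.
  8. (Q | ~T) — ~T is true.
  9. (~R | Q | ~T) — ~T is true.
  10. (~Q | ~P) — ~Q is true.
  11. (R | ~U) — ~U is true.
  12. (~S | ~Q | ~P) — ~S is true.
  13. (~U | P) — P is true.
  14. (~P | R | ~U) — ~U is true.
  15. (U | P) — P is true.
  16. (~U | R | ~S) — ~U is true.
  17. (~S | U | ~R) — ~S is true.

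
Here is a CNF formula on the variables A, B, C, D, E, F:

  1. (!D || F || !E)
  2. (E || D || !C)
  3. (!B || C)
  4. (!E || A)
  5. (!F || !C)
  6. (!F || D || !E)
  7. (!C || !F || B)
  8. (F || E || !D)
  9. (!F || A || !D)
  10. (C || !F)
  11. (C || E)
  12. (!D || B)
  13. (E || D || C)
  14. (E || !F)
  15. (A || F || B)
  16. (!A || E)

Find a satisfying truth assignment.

Set A = True and propagate.
  then E is forced to True.
Set B = False and propagate.
  then D is forced to False.
  then F is forced to False.
C is now unconstrained; take C = False.
Check each clause:
  1. (!E || !D || F) — !D is true.
  2. (D || !C || E) — !C is true.
  3. (!B || C) — !B is true.
  4. (!E || A) — A is true.
  5. (!F || !C) — !F is true.
  6. (D || !F || !E) — !F is true.
  7. (B || !F || !C) — !F is true.
  8. (!D || E || F) — !D is true.
  9. (!D || !F || A) — A is true.
  10. (C || !F) — !F is true.
  11. (C || E) — E is true.
  12. (B || !D) — !D is true.
  13. (D || E || C) — E is true.
  14. (E || !F) — !F is true.
  15. (F || A || B) — A is true.
  16. (!A || E) — E is true.

A = True, B = False, C = False, D = False, E = True, F = False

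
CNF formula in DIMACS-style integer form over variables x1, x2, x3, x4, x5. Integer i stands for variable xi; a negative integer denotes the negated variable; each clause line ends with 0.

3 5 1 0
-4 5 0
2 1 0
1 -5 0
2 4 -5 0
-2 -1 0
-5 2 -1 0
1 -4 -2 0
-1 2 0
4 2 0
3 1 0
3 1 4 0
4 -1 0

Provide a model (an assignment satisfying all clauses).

x3 occurs only positively in the remaining clauses — set x3 = True.
Try x1 = False.
  then x2 is forced to True.
  then x5 is forced to False.
  then x4 is forced to False.

x1=F, x2=T, x3=T, x4=F, x5=F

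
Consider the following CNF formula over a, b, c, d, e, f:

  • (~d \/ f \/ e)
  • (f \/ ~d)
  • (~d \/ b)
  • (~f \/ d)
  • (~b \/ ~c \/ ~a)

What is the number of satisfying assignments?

20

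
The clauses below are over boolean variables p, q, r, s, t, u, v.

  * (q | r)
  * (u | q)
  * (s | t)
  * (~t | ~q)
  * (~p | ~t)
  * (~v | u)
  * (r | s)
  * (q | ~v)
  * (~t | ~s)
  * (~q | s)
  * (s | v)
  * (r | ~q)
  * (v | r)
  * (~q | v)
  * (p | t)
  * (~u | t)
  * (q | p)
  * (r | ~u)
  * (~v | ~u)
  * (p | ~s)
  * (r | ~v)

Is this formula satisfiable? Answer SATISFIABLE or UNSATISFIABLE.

q = True:
  propagation gives t=False, s=True, r=True, v=True; an empty clause results — contradiction.
q = False:
  propagation gives r=True, u=True, v=False, s=True; an empty clause results — contradiction.
Every branch closes, so no satisfying assignment exists.

UNSATISFIABLE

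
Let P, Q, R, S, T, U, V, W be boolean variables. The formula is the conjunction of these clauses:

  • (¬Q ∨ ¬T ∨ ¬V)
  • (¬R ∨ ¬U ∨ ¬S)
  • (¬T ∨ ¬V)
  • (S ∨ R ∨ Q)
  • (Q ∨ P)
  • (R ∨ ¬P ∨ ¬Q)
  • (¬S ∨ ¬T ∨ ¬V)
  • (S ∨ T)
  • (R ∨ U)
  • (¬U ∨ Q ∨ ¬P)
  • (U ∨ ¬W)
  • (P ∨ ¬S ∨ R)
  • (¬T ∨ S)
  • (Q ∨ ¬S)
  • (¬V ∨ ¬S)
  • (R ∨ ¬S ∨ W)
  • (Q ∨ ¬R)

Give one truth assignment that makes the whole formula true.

V occurs only negated in the remaining clauses — set V = False.
Try P = False.
  then Q is forced to True.
Try R = True.
Try S = True.
  then U is forced to False.
  then W is forced to False.
T is now unconstrained; take T = False.
Every clause has at least one true literal under this assignment.
Check each clause:
  1. (¬T ∨ ¬Q ∨ ¬V) — ¬V is true.
  2. (¬R ∨ ¬U ∨ ¬S) — ¬U is true.
  3. (¬T ∨ ¬V) — ¬V is true.
  4. (S ∨ R ∨ Q) — Q is true.
  5. (Q ∨ P) — Q is true.
  6. (¬Q ∨ R ∨ ¬P) — R is true.
  7. (¬T ∨ ¬S ∨ ¬V) — ¬V is true.
  8. (S ∨ T) — S is true.
  9. (R ∨ U) — R is true.
  10. (¬U ∨ Q ∨ ¬P) — Q is true.
  11. (¬W ∨ U) — ¬W is true.
  12. (P ∨ ¬S ∨ R) — R is true.
  13. (¬T ∨ S) — ¬T is true.
  14. (Q ∨ ¬S) — Q is true.
  15. (¬S ∨ ¬V) — ¬V is true.
  16. (R ∨ W ∨ ¬S) — R is true.
  17. (¬R ∨ Q) — Q is true.

P=False, Q=True, R=True, S=True, T=False, U=False, V=False, W=False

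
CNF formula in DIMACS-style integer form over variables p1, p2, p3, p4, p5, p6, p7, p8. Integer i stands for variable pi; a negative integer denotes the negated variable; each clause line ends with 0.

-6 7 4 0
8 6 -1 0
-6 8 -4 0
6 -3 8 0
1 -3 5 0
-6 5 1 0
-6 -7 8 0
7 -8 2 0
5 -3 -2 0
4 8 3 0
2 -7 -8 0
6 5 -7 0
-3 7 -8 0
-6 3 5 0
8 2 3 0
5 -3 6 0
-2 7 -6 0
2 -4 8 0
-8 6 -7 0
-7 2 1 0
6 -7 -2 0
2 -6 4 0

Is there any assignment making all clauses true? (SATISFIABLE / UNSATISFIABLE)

SATISFIABLE

p5 occurs only positively in the remaining clauses — set p5 = True.
Branch on p1: take p1 = True.
The remaining clauses are satisfied by p2 = True, p3 = False, p4 = False, p6 = True, p7 = True, p8 = True.
So p1=1, p2=1, p3=0, p4=0, p5=1, p6=1, p7=1, p8=1 is a satisfying assignment.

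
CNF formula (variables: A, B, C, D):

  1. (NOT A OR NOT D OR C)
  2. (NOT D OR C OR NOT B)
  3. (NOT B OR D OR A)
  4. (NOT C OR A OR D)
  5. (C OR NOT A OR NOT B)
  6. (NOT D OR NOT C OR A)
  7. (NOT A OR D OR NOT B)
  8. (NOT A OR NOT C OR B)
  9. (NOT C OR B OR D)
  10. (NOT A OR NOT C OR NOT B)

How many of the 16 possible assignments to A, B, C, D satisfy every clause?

Satisfying assignments:
  A=0 B=0 C=0 D=0
  A=0 B=0 C=0 D=1
  A=1 B=0 C=0 D=0
Count: 3.

3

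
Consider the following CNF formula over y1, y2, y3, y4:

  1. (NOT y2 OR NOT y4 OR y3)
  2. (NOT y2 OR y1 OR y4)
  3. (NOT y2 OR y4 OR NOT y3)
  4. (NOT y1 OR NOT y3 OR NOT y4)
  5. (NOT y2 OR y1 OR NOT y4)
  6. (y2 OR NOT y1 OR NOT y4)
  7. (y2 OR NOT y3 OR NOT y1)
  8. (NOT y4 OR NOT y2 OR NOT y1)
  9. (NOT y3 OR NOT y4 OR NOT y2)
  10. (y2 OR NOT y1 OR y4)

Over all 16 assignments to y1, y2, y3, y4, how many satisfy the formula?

5

The models are:
  y1=F y2=F y3=F y4=F
  y1=F y2=F y3=F y4=T
  y1=F y2=F y3=T y4=F
  y1=F y2=F y3=T y4=T
  y1=T y2=T y3=F y4=F
Count: 5.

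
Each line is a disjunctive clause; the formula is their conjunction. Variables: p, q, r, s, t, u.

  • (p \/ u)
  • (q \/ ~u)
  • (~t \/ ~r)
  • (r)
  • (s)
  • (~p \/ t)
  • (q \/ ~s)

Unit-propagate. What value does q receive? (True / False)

True

(r) is a unit clause: r = True.
From (~t \/ ~r) and r = True: t = False.
(s) stands alone — s = True.
In (t \/ ~p), t is now false; ~p must hold, so p = False.
In (p \/ u), p is now false; u must hold, so u = True.
From (~u \/ q) and u = True: q = True.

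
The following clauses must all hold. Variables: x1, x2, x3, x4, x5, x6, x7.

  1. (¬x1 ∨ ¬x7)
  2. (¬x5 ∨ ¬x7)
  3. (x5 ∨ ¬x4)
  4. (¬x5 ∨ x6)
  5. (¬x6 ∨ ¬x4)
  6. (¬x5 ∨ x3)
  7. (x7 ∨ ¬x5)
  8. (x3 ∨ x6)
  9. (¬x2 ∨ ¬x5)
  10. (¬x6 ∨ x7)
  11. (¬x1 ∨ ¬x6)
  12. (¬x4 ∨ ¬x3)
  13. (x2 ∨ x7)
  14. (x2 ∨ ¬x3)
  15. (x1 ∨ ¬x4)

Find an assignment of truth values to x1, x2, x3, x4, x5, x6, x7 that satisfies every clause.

x1=T  x2=T  x3=T  x4=F  x5=F  x6=F  x7=F

Pure literal: x4 appears only negated; assign x4 = False.
Branch on x1: take x1 = True.
  then x7 is forced to False.
  then x5 is forced to False.
  then x6 is forced to False.
  then x3 is forced to True.
  then x2 is forced to True.
Every clause has at least one true literal under this assignment.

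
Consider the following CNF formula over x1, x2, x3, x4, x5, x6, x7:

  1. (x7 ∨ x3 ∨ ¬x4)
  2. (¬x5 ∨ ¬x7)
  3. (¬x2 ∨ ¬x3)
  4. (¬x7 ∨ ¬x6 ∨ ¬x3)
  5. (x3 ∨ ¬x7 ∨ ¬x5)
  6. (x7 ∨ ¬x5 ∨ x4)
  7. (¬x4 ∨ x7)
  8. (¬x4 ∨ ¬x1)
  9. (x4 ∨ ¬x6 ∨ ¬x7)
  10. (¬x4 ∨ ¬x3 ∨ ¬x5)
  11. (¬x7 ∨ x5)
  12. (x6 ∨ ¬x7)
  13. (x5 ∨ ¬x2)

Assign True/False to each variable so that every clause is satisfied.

x1=1  x2=0  x3=0  x4=0  x5=0  x6=0  x7=0

Pure literal: x2 appears only negated; assign x2 = False.
Branch on x1: take x1 = True.
  then x4 is forced to False.
Branch on x3: take x3 = False.
For the remaining variables, x5 = False, x6 = False, x7 = False works.
Every clause has at least one true literal under this assignment.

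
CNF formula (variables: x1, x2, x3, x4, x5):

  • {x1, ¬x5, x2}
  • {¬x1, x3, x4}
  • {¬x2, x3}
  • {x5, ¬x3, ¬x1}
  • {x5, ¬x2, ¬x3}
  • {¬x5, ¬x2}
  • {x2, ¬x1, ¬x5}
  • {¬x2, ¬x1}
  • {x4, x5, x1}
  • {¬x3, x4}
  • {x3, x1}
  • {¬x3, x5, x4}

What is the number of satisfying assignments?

2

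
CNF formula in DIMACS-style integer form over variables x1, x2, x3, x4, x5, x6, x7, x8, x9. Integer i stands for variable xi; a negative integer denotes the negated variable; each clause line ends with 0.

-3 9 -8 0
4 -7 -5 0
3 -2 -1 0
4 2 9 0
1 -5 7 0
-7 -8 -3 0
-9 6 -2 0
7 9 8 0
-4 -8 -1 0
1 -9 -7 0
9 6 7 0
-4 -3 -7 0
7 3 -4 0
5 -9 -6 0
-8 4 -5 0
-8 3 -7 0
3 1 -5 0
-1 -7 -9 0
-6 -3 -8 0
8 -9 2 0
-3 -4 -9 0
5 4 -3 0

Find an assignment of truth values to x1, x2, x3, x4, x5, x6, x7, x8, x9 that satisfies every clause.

Set x1 = True and propagate.
Branch on x2: take x2 = False.
Try x3 = False.
The remaining clauses are satisfied by x4 = True, x5 = True, x6 = True, x7 = True, x8 = False, x9 = False.

x1 = T, x2 = F, x3 = F, x4 = T, x5 = T, x6 = T, x7 = T, x8 = F, x9 = F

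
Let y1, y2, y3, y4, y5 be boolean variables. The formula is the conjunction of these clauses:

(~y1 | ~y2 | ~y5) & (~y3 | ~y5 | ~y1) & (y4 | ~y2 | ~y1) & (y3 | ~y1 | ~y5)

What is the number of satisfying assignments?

22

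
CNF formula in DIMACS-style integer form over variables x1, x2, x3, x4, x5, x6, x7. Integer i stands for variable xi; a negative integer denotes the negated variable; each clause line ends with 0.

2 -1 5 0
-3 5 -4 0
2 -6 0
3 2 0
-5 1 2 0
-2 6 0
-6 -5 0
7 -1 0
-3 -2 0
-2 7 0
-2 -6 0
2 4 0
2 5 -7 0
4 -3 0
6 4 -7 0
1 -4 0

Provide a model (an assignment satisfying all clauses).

Branch on x1: take x1 = True.
  then x7 is forced to True.
Set x2 = False and propagate.
  then x5 is forced to True.
  then x6 is forced to False.
  then x3 is forced to True.
  then x4 is forced to True.
Every clause has at least one true literal under this assignment.
Check each clause:
  1. (x5 \/ x2 \/ ~x1) — x5 is true.
  2. (~x3 \/ ~x4 \/ x5) — x5 is true.
  3. (~x6 \/ x2) — ~x6 is true.
  4. (x2 \/ x3) — x3 is true.
  5. (x2 \/ ~x5 \/ x1) — x1 is true.
  6. (x6 \/ ~x2) — ~x2 is true.
  7. (~x5 \/ ~x6) — ~x6 is true.
  8. (~x1 \/ x7) — x7 is true.
  9. (~x2 \/ ~x3) — ~x2 is true.
  10. (~x2 \/ x7) — ~x2 is true.
  11. (~x6 \/ ~x2) — ~x6 is true.
  12. (x2 \/ x4) — x4 is true.
  13. (~x7 \/ x2 \/ x5) — x5 is true.
  14. (~x3 \/ x4) — x4 is true.
  15. (x4 \/ ~x7 \/ x6) — x4 is true.
  16. (~x4 \/ x1) — x1 is true.

x1 = T, x2 = F, x3 = T, x4 = T, x5 = T, x6 = F, x7 = T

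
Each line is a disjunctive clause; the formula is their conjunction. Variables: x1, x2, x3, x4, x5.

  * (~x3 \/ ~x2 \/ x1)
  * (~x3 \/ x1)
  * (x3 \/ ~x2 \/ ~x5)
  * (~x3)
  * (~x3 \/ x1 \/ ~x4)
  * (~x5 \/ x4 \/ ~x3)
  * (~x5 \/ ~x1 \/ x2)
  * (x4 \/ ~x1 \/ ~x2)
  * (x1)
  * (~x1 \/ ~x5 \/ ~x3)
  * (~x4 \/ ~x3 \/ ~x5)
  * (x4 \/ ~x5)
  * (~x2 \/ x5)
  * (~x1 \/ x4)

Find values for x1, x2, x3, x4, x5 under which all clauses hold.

x1=1, x2=0, x3=0, x4=1, x5=0

Check each clause:
  1. (~x2 \/ x1 \/ ~x3) — x1 is true.
  2. (x1 \/ ~x3) — x1 is true.
  3. (x3 \/ ~x5 \/ ~x2) — ~x2 is true.
  4. (~x3) — ~x3 is true.
  5. (x1 \/ ~x3 \/ ~x4) — x1 is true.
  6. (x4 \/ ~x5 \/ ~x3) — ~x5 is true.
  7. (~x5 \/ x2 \/ ~x1) — ~x5 is true.
  8. (~x1 \/ x4 \/ ~x2) — x4 is true.
  9. (x1) — x1 is true.
  10. (~x5 \/ ~x1 \/ ~x3) — ~x5 is true.
  11. (~x4 \/ ~x3 \/ ~x5) — ~x5 is true.
  12. (~x5 \/ x4) — ~x5 is true.
  13. (x5 \/ ~x2) — ~x2 is true.
  14. (x4 \/ ~x1) — x4 is true.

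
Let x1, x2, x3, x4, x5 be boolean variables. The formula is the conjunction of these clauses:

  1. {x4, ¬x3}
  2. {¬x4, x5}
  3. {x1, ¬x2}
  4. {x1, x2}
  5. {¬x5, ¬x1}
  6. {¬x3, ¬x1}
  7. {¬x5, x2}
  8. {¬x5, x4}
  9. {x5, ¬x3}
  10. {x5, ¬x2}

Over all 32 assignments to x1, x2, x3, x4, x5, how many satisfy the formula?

1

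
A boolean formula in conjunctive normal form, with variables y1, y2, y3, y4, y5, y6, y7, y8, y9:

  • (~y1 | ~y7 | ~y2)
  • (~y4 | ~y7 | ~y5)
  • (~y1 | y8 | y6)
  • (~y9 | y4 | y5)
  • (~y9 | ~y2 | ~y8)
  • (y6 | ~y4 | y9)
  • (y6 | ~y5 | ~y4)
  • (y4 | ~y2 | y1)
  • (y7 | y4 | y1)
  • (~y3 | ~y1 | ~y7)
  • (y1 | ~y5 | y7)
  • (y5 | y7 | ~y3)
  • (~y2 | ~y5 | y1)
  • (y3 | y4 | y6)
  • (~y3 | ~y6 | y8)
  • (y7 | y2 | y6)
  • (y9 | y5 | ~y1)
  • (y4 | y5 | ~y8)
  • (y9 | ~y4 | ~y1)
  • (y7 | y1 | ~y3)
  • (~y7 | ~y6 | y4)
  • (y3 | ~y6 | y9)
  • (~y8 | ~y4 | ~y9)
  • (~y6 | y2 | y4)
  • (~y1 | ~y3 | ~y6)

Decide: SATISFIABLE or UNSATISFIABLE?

Branch on y1: take y1 = False.
Branch on y2: take y2 = False.
For the remaining variables, y3 = False, y4 = True, y5 = False, y6 = True, y7 = False, y8 = False, y9 = True works.
So y1=False, y2=False, y3=False, y4=True, y5=False, y6=True, y7=False, y8=False, y9=True is a satisfying assignment.

SATISFIABLE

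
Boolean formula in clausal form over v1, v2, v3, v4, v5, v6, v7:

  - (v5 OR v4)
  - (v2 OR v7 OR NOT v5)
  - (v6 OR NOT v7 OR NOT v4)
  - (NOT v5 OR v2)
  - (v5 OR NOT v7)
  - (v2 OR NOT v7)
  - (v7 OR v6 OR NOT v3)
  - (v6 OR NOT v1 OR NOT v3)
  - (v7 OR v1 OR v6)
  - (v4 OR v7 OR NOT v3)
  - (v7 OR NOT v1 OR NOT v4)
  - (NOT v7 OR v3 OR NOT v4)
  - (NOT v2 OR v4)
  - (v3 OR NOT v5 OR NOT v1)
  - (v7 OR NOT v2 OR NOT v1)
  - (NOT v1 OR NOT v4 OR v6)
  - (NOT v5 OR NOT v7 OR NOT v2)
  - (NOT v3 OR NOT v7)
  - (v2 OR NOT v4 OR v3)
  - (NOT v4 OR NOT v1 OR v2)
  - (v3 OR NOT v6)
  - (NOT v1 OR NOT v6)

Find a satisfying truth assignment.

v1=0, v2=0, v3=1, v4=1, v5=0, v6=1, v7=0

Check each clause:
  1. (v5 OR v4) — v4 is true.
  2. (v2 OR NOT v5 OR v7) — NOT v5 is true.
  3. (NOT v4 OR v6 OR NOT v7) — NOT v7 is true.
  4. (v2 OR NOT v5) — NOT v5 is true.
  5. (v5 OR NOT v7) — NOT v7 is true.
  6. (NOT v7 OR v2) — NOT v7 is true.
  7. (NOT v3 OR v7 OR v6) — v6 is true.
  8. (v6 OR NOT v1 OR NOT v3) — NOT v1 is true.
  9. (v7 OR v1 OR v6) — v6 is true.
  10. (v7 OR v4 OR NOT v3) — v4 is true.
  11. (NOT v4 OR NOT v1 OR v7) — NOT v1 is true.
  12. (NOT v7 OR NOT v4 OR v3) — NOT v7 is true.
  13. (v4 OR NOT v2) — v4 is true.
  14. (v3 OR NOT v5 OR NOT v1) — v3 is true.
  15. (v7 OR NOT v1 OR NOT v2) — NOT v1 is true.
  16. (NOT v4 OR NOT v1 OR v6) — v6 is true.
  17. (NOT v2 OR NOT v7 OR NOT v5) — NOT v7 is true.
  18. (NOT v7 OR NOT v3) — NOT v7 is true.
  19. (NOT v4 OR v3 OR v2) — v3 is true.
  20. (NOT v4 OR NOT v1 OR v2) — NOT v1 is true.
  21. (NOT v6 OR v3) — v3 is true.
  22. (NOT v6 OR NOT v1) — NOT v1 is true.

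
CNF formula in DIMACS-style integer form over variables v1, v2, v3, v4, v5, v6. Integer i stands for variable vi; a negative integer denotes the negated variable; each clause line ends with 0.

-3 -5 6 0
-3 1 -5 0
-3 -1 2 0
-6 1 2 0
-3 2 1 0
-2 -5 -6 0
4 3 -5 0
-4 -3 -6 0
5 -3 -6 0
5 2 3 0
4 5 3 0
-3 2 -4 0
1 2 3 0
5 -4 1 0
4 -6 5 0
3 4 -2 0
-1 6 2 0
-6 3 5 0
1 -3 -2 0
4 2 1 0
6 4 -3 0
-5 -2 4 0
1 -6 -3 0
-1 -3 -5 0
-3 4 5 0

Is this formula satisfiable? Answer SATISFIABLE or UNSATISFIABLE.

Set v1 = False and propagate.
Set v2 = True and propagate.
  then v3 is forced to False.
  then v4 is forced to True.
  then v5 is forced to True.
  then v6 is forced to False.
Every clause has at least one true literal under this assignment.
So v1=F, v2=T, v3=F, v4=T, v5=T, v6=F is a satisfying assignment.

SATISFIABLE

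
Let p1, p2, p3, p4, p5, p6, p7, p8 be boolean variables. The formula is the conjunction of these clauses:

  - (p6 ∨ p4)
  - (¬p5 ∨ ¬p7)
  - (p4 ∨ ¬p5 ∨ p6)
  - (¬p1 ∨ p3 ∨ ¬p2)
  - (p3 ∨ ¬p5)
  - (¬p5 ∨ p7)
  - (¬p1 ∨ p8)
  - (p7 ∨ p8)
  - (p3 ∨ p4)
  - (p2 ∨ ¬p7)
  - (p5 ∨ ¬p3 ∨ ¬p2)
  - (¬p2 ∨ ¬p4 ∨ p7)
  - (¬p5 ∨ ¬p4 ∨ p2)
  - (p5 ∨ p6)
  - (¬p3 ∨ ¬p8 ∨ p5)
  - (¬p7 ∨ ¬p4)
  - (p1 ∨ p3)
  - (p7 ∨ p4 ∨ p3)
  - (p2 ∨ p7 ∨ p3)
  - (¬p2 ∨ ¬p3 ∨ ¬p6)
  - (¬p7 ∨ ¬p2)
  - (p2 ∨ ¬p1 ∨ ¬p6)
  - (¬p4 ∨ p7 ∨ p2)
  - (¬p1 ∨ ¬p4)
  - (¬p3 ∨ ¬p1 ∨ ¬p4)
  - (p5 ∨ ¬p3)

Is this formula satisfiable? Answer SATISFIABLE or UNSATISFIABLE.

UNSATISFIABLE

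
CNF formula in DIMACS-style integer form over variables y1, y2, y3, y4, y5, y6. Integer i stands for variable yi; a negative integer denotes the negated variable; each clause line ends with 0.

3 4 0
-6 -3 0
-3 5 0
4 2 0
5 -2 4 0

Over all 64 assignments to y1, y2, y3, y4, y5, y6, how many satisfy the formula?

Split on y3, then y4.
  y3=1, y4=1: remaining (y1,y2,y5,y6) ∈ {(0,0,1,0); (0,1,1,0); (1,0,1,0); (1,1,1,0)} — 4.
  y3=1, y4=0: remaining (y1,y2,y5,y6) ∈ {(0,1,1,0); (1,1,1,0)} — 2.
  y3=0, y4=1: y1, y2, y5, y6 free → 2^4 = 16.
  y3=0, y4=0: a clause becomes empty — 0.
Total: 4 + 2 + 16 + 0 = 22.

22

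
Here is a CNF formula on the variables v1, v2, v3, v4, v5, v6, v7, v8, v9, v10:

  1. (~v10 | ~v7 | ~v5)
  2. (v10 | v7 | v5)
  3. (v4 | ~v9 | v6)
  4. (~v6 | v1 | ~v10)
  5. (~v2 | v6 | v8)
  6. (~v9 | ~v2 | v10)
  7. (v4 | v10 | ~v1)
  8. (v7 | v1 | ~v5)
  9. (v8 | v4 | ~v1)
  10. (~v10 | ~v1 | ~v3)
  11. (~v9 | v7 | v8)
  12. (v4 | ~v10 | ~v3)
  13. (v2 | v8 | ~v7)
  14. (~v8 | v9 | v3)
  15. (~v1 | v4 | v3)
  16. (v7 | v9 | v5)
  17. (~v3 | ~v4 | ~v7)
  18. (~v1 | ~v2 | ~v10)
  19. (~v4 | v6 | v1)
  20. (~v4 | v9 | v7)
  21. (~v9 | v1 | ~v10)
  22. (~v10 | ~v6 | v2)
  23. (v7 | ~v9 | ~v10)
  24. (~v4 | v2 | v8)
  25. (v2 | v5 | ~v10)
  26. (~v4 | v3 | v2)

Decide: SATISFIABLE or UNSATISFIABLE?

SATISFIABLE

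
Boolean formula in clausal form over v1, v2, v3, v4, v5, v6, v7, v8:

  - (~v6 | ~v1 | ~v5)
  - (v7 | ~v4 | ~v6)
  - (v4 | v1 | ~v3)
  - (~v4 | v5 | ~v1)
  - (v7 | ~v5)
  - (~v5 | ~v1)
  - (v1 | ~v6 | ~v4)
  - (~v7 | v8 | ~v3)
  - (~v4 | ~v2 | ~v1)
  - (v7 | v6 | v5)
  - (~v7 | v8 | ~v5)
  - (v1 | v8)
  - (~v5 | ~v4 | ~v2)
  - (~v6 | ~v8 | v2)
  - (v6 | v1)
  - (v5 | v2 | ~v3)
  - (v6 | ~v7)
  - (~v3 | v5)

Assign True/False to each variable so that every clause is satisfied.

v1 = 1  v2 = 0  v3 = 0  v4 = 0  v5 = 0  v6 = 1  v7 = 1  v8 = 0

Pure literal: v3 appears only negated; assign v3 = False.
Set v1 = True and propagate.
  then v5 is forced to False.
  then v4 is forced to False.
Try v2 = False.
The remaining clauses are satisfied by v6 = True, v7 = True, v8 = False.
Every clause has at least one true literal under this assignment.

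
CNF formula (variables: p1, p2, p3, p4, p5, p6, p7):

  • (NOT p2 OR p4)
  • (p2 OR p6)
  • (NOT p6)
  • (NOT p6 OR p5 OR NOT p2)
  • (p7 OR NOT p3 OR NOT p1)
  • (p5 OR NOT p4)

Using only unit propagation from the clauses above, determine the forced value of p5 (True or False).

Unit clause (NOT p6) sets p6 = False.
From (p2 OR p6) and p6 = False: p2 = True.
In (p4 OR NOT p2), NOT p2 is now false; p4 must hold, so p4 = True.
In (p5 OR NOT p4), NOT p4 is now false; p5 must hold, so p5 = True.

True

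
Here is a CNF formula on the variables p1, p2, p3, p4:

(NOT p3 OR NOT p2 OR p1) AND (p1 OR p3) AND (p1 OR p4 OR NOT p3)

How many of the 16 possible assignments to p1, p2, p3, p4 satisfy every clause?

9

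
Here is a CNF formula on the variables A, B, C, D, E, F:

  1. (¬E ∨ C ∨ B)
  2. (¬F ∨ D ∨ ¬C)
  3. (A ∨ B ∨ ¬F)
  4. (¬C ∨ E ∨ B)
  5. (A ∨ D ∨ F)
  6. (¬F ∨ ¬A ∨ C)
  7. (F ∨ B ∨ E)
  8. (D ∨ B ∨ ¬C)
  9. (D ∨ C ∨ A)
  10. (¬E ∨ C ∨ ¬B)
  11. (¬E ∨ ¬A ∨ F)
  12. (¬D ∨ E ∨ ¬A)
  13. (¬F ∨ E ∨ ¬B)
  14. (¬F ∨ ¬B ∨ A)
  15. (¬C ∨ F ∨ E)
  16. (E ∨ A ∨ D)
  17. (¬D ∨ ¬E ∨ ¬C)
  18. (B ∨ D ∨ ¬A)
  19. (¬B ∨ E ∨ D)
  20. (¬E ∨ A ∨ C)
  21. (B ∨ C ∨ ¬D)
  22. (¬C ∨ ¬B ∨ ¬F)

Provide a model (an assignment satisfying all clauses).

A=F, B=T, C=F, D=T, E=F, F=F

Set A = False and propagate.
Branch on B: take B = True.
  then F is forced to False.
  then D is forced to True.
For the remaining variables, C = False, E = False works.
Check each clause:
  1. (B ∨ C ∨ ¬E) — B is true.
  2. (D ∨ ¬F ∨ ¬C) — ¬F is true.
  3. (¬F ∨ B ∨ A) — B is true.
  4. (E ∨ B ∨ ¬C) — ¬C is true.
  5. (D ∨ F ∨ A) — D is true.
  6. (¬A ∨ ¬F ∨ C) — ¬F is true.
  7. (B ∨ F ∨ E) — B is true.
  8. (D ∨ ¬C ∨ B) — B is true.
  9. (D ∨ C ∨ A) — D is true.
  10. (C ∨ ¬E ∨ ¬B) — ¬E is true.
  11. (¬E ∨ F ∨ ¬A) — ¬E is true.
  12. (¬D ∨ ¬A ∨ E) — ¬A is true.
  13. (¬F ∨ E ∨ ¬B) — ¬F is true.
  14. (A ∨ ¬F ∨ ¬B) — ¬F is true.
  15. (¬C ∨ F ∨ E) — ¬C is true.
  16. (D ∨ A ∨ E) — D is true.
  17. (¬E ∨ ¬D ∨ ¬C) — ¬E is true.
  18. (B ∨ ¬A ∨ D) — B is true.
  19. (E ∨ ¬B ∨ D) — D is true.
  20. (C ∨ ¬E ∨ A) — ¬E is true.
  21. (B ∨ C ∨ ¬D) — B is true.
  22. (¬F ∨ ¬B ∨ ¬C) — ¬F is true.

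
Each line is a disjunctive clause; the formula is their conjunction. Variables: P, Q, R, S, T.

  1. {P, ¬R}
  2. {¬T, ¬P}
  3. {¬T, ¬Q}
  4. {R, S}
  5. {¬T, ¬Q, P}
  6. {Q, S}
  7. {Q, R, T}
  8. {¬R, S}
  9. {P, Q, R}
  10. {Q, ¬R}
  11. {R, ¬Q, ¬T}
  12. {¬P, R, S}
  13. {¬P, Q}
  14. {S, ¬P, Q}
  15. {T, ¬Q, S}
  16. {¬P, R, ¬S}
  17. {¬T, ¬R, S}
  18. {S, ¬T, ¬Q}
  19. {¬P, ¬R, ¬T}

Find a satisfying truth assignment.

P=F  Q=T  R=F  S=T  T=F

Branch on P: take P = False.
  then R is forced to False.
  then S is forced to True.
  then Q is forced to True.
  then T is forced to False.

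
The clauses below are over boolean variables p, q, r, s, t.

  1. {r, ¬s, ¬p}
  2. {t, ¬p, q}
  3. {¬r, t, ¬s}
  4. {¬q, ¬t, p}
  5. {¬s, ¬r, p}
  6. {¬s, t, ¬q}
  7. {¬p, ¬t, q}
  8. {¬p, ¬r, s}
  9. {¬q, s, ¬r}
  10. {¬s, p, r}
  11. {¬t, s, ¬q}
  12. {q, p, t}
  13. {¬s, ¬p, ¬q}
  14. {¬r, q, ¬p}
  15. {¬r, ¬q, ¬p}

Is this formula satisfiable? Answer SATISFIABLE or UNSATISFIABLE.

SATISFIABLE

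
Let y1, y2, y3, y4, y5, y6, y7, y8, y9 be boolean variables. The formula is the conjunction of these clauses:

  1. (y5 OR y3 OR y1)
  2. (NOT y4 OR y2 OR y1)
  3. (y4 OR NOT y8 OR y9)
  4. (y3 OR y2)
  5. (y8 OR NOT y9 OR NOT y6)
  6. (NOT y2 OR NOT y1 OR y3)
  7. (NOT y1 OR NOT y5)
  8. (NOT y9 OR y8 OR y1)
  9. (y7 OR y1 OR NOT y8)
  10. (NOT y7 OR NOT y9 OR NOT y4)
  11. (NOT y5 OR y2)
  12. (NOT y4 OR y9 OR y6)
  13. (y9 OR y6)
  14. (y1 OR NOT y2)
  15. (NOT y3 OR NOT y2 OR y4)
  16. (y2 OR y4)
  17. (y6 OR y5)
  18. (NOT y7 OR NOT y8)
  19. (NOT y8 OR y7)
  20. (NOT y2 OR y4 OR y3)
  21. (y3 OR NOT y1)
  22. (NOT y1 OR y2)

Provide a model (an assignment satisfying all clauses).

y1 = True, y2 = True, y3 = True, y4 = True, y5 = False, y6 = True, y7 = False, y8 = False, y9 = False

Set y1 = True and propagate.
  then y5 is forced to False.
  then y6 is forced to True.
  then y3 is forced to True.
  then y2 is forced to True.
  then y4 is forced to True.
Set y7 = False and propagate.
  then y8 is forced to False.
  then y9 is forced to False.
Every clause has at least one true literal under this assignment.
Check each clause:
  1. (y5 OR y3 OR y1) — y1 is true.
  2. (y2 OR y1 OR NOT y4) — y1 is true.
  3. (NOT y8 OR y4 OR y9) — NOT y8 is true.
  4. (y3 OR y2) — y2 is true.
  5. (y8 OR NOT y6 OR NOT y9) — NOT y9 is true.
  6. (NOT y1 OR NOT y2 OR y3) — y3 is true.
  7. (NOT y1 OR NOT y5) — NOT y5 is true.
  8. (y8 OR y1 OR NOT y9) — y1 is true.
  9. (y1 OR y7 OR NOT y8) — NOT y8 is true.
  10. (NOT y9 OR NOT y7 OR NOT y4) — NOT y7 is true.
  11. (NOT y5 OR y2) — y2 is true.
  12. (y9 OR NOT y4 OR y6) — y6 is true.
  13. (y6 OR y9) — y6 is true.
  14. (NOT y2 OR y1) — y1 is true.
  15. (y4 OR NOT y2 OR NOT y3) — y4 is true.
  16. (y4 OR y2) — y2 is true.
  17. (y6 OR y5) — y6 is true.
  18. (NOT y7 OR NOT y8) — NOT y8 is true.
  19. (y7 OR NOT y8) — NOT y8 is true.
  20. (y3 OR NOT y2 OR y4) — y3 is true.
  21. (y3 OR NOT y1) — y3 is true.
  22. (y2 OR NOT y1) — y2 is true.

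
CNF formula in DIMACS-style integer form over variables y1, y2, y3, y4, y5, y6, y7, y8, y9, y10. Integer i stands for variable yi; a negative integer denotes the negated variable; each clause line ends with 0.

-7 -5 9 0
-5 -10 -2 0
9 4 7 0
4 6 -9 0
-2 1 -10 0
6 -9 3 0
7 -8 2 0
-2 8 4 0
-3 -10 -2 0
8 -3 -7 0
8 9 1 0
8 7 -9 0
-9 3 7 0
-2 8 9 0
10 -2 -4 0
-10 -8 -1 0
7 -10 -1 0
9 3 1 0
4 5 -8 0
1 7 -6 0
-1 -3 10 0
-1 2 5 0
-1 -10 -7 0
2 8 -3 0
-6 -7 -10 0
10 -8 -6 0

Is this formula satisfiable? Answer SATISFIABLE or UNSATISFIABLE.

Branch on y1: take y1 = True.
Try y2 = False.
  then y5 is forced to True.
Branch on y3: take y3 = False.
The remaining clauses are satisfied by y4 = True, y6 = False, y7 = False, y8 = False, y9 = False, y10 = False.
So y1=True  y2=False  y3=False  y4=True  y5=True  y6=False  y7=False  y8=False  y9=False  y10=False is a satisfying assignment.

SATISFIABLE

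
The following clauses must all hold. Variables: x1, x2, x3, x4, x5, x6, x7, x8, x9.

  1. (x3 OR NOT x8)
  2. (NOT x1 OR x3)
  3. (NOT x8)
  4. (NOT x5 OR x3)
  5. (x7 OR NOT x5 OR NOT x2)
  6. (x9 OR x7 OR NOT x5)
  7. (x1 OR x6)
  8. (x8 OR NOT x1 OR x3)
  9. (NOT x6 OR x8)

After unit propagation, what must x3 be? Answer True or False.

(NOT x8) is a unit clause: x8 = False.
In (x8 OR NOT x6), x8 is now false; NOT x6 must hold, so x6 = False.
(x1 OR x6): since x6 = False, the clause reduces to (x1). x1 = True.
In (NOT x1 OR x3), NOT x1 is now false; x3 must hold, so x3 = True.

True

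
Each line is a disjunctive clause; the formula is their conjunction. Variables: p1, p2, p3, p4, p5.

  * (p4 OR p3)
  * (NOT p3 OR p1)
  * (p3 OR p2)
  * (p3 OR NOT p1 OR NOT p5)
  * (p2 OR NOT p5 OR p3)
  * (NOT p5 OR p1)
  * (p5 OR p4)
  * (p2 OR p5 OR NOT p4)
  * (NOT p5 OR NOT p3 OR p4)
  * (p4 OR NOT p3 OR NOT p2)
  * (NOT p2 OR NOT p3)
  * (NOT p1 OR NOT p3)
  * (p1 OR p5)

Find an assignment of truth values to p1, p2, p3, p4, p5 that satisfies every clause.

p1 = True  p2 = True  p3 = False  p4 = True  p5 = False

Try p1 = True.
  then p3 is forced to False.
  then p4 is forced to True.
  then p2 is forced to True.
  then p5 is forced to False.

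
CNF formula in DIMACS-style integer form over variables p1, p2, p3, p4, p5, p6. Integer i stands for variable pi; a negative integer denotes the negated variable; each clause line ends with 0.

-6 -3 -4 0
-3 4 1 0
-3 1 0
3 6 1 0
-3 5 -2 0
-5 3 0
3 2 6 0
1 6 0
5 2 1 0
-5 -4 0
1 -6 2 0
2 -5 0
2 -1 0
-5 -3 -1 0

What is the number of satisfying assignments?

6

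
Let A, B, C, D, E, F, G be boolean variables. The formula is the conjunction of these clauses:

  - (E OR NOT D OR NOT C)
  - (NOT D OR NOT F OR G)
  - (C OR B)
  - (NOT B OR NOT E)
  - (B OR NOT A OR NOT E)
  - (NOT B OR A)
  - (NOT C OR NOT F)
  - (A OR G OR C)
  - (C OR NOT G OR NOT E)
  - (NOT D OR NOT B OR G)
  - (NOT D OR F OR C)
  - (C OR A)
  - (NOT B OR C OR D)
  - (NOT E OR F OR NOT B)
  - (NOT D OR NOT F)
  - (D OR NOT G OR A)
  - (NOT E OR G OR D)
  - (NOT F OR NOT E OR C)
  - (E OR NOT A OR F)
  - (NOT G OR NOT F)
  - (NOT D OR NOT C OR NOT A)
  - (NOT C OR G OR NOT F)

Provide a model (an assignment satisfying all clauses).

Try A = False.
  then B is forced to False.
  then C is forced to True.
  then F is forced to False.
Try D = True.
  then E is forced to True.
G is now unconstrained; take G = False.
Check each clause:
  1. (NOT C OR E OR NOT D) — E is true.
  2. (NOT F OR NOT D OR G) — NOT F is true.
  3. (C OR B) — C is true.
  4. (NOT E OR NOT B) — NOT B is true.
  5. (B OR NOT E OR NOT A) — NOT A is true.
  6. (A OR NOT B) — NOT B is true.
  7. (NOT C OR NOT F) — NOT F is true.
  8. (A OR C OR G) — C is true.
  9. (NOT E OR C OR NOT G) — NOT G is true.
  10. (G OR NOT D OR NOT B) — NOT B is true.
  11. (C OR NOT D OR F) — C is true.
  12. (A OR C) — C is true.
  13. (NOT B OR C OR D) — C is true.
  14. (NOT E OR NOT B OR F) — NOT B is true.
  15. (NOT D OR NOT F) — NOT F is true.
  16. (A OR D OR NOT G) — D is true.
  17. (G OR D OR NOT E) — D is true.
  18. (C OR NOT F OR NOT E) — C is true.
  19. (NOT A OR E OR F) — E is true.
  20. (NOT G OR NOT F) — NOT G is true.
  21. (NOT C OR NOT A OR NOT D) — NOT A is true.
  22. (NOT F OR NOT C OR G) — NOT F is true.

A = F, B = F, C = T, D = T, E = T, F = F, G = F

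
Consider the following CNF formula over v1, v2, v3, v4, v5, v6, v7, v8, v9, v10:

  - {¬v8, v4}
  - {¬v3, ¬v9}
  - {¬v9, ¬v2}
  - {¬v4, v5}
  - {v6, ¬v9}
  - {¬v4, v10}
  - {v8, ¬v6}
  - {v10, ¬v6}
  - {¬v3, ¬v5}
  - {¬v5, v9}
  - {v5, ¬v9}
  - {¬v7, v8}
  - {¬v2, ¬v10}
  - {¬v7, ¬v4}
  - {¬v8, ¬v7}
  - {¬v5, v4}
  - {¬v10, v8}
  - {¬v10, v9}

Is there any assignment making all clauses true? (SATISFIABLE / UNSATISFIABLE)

SATISFIABLE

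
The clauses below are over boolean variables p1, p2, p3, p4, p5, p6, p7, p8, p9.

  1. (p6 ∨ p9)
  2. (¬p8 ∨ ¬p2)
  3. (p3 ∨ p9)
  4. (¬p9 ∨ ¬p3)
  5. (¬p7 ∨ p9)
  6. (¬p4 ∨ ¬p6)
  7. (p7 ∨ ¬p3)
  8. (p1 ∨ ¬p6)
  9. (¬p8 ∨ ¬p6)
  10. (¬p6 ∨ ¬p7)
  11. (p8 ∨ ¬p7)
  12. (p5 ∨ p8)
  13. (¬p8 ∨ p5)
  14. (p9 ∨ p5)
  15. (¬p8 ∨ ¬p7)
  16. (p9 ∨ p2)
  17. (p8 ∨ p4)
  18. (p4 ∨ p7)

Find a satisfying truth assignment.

p1=1, p2=0, p3=0, p4=1, p5=1, p6=0, p7=0, p8=0, p9=1

Pure literal: p1 appears only positively; assign p1 = True.
p5 occurs only positively in the remaining clauses — set p5 = True.
Set p2 = False and propagate.
  then p9 is forced to True.
  then p3 is forced to False.
The remaining clauses are satisfied by p4 = True, p6 = False, p7 = False, p8 = False.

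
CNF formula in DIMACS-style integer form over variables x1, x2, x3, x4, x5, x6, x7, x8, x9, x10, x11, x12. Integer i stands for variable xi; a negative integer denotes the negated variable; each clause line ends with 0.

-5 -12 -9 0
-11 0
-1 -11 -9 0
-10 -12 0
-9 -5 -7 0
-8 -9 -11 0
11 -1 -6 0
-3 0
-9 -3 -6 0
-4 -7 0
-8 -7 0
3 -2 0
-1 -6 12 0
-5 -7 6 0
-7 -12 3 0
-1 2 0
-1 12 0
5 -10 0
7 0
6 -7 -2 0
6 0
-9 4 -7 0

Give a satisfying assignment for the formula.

The clause (¬x11) is unit: x11 must be False.
The clause (¬x3) is unit: x3 must be False.
Unit propagation: (¬x2) forces x2 = False.
Unit propagation: (¬x1) forces x1 = False.
The clause (x7) is unit: x7 must be True.
Unit propagation: (¬x4) forces x4 = False.
(¬x8) is a unit clause, so x8 = False.
Unit propagation: (¬x12) forces x12 = False.
(x6) is a unit clause, so x6 = True.
The clause (¬x9) is unit: x9 must be False.
Pure literal: x5 appears only positively; assign x5 = True.
x10 is now unconstrained; take x10 = True.

x1=False, x2=False, x3=False, x4=False, x5=True, x6=True, x7=True, x8=False, x9=False, x10=True, x11=False, x12=False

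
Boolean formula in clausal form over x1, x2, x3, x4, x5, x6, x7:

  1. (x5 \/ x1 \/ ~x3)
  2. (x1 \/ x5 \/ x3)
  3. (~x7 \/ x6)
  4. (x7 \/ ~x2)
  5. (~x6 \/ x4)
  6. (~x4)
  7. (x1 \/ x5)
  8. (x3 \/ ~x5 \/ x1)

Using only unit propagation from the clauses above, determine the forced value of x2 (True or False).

False

(~x4) stands alone — x4 = False.
(x4 \/ ~x6): since x4 = False, the clause reduces to (~x6). x6 = False.
(~x7 \/ x6) with x6 = False leaves only ~x7, so x7 = False.
(~x2 \/ x7): since x7 = False, the clause reduces to (~x2). x2 = False.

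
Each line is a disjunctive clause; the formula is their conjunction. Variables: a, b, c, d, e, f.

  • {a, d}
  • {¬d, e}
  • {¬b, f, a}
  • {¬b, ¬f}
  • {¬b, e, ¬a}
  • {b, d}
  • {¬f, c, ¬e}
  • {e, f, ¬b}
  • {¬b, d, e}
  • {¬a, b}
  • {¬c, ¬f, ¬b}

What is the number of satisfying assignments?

7

Satisfying assignments:
  a=0 b=0 c=0 d=1 e=1 f=0
  a=0 b=0 c=1 d=1 e=1 f=0
  a=0 b=0 c=1 d=1 e=1 f=1
  a=1 b=1 c=0 d=0 e=1 f=0
  a=1 b=1 c=0 d=1 e=1 f=0
  a=1 b=1 c=1 d=0 e=1 f=0
  a=1 b=1 c=1 d=1 e=1 f=0
That's 7 in total.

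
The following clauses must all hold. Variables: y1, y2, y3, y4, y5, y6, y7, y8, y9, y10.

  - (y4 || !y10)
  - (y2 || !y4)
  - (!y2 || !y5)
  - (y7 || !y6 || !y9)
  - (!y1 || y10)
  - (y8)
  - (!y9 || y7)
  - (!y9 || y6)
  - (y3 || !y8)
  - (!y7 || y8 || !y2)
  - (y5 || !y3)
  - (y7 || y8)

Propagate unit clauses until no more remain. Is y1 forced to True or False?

(y8) stands alone — y8 = True.
(y3 || !y8): since y8 = True, the clause reduces to (y3). y3 = True.
(!y3 || y5) with y3 = True leaves only y5, so y5 = True.
From (!y5 || !y2) and y5 = True: y2 = False.
(!y4 || y2) with y2 = False leaves only !y4, so y4 = False.
From (!y10 || y4) and y4 = False: y10 = False.
From (!y1 || y10) and y10 = False: y1 = False.

False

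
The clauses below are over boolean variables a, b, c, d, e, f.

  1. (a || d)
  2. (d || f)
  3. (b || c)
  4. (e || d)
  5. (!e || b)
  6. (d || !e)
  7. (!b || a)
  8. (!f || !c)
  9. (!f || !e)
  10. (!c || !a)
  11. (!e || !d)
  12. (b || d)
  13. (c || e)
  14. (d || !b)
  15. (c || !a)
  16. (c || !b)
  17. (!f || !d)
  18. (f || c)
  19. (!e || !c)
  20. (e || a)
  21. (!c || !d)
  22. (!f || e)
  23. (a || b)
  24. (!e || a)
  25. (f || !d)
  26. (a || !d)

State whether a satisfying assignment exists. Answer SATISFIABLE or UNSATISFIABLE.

UNSATISFIABLE

d = True:
  propagation gives e=False, c=True; an empty clause results — contradiction.
d = False:
  propagation gives a=True, f=True, e=True; an empty clause results — contradiction.
Every branch closes, so no satisfying assignment exists.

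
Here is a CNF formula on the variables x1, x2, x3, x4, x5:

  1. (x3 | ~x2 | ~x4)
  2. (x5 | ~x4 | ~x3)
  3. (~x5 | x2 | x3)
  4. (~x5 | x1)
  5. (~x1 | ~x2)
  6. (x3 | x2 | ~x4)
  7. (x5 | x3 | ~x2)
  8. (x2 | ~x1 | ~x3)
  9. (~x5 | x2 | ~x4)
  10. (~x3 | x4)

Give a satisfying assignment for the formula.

x1=False  x2=False  x3=False  x4=False  x5=False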